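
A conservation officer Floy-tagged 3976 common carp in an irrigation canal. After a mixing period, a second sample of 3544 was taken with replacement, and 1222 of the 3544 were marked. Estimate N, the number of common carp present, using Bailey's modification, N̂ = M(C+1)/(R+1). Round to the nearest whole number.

N̂ = 3976·(3544+1)/(1222+1) = 3976·3545/1223 = 14094920/1223 ≈ 11524.9 → 11525

N ≈ 11,525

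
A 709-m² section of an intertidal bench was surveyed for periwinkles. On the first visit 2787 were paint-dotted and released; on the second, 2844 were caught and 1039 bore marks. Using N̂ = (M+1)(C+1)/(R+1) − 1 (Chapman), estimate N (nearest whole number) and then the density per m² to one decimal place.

density ≈ 10.8 periwinkles per m²

N̂ = 2788·2845/1040 − 1 = 7931860/1040 − 1 ≈ 7625.8 → 7626
Density = N̂ / area = 7626 / 709 ≈ 10.76 → 10.8 per m²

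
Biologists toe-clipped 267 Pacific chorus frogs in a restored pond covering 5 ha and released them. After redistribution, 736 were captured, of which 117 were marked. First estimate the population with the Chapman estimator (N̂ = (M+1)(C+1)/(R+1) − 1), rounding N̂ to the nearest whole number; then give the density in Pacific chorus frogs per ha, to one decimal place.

density ≈ 334.6 Pacific chorus frogs per ha

N̂ = 268·737/118 − 1 = 197516/118 − 1 ≈ 1672.9 → 1673
Density = N̂ / area = 1673 / 5 ≈ 334.60 → 334.6 per ha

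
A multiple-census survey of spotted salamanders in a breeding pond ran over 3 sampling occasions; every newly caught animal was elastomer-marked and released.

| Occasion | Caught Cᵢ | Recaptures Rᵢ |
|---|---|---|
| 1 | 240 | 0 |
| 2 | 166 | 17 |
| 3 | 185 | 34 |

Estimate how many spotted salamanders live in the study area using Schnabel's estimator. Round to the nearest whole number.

N ≈ 2192

Marked at large before each occasion: Mᵢ = Σⱼ<ᵢ (Cⱼ − Rⱼ) → M1=0, M2=240, M3=389
Σ MᵢCᵢ = 0·240 + 240·166 + 389·185 = 0 + 39840 + 71965 = 111805
Σ Rᵢ = 0 + 17 + 34 = 51
N̂ = 111805 / 51 ≈ 2192.3 → 2192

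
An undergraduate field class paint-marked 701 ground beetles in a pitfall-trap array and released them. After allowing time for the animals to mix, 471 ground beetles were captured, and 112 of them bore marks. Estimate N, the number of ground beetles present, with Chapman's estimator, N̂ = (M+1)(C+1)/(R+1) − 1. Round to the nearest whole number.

N̂ = (701+1)(471+1)/(112+1) − 1 = 702·472/113 − 1
= 331344/113 − 1 ≈ 2932.2 − 1 ≈ 2931.2 → 2931

N ≈ 2931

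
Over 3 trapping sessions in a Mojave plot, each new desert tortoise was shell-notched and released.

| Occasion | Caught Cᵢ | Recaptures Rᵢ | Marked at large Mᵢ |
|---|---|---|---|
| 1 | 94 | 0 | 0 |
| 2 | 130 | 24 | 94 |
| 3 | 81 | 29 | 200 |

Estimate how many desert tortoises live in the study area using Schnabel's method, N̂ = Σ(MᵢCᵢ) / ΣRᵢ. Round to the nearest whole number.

N ≈ 536

Σ MᵢCᵢ = 0·94 + 94·130 + 200·81 = 0 + 12220 + 16200 = 28420
Σ Rᵢ = 0 + 24 + 29 = 53
N̂ = 28420 / 53 ≈ 536.2 → 536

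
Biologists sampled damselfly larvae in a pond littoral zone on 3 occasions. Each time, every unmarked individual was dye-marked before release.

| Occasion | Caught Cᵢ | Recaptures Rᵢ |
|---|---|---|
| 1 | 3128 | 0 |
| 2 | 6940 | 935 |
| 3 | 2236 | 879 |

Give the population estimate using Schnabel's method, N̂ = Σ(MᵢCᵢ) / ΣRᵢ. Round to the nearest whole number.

N ≈ 23,225

Marked at large before each occasion: Mᵢ = Σⱼ<ᵢ (Cⱼ − Rⱼ) → M1=0, M2=3128, M3=9133
Σ MᵢCᵢ = 0·3128 + 3128·6940 + 9133·2236 = 0 + 21708320 + 20421388 = 42129708
Σ Rᵢ = 0 + 935 + 879 = 1814
N̂ = 42129708 / 1814 ≈ 23224.8 → 23225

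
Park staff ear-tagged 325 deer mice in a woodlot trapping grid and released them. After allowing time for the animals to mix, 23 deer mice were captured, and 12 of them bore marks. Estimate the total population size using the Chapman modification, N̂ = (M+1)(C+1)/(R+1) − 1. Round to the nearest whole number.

N ≈ 601

N̂ = (325+1)(23+1)/(12+1) − 1 = 326·24/13 − 1
= 7824/13 − 1 ≈ 601.8 − 1 ≈ 600.8 → 601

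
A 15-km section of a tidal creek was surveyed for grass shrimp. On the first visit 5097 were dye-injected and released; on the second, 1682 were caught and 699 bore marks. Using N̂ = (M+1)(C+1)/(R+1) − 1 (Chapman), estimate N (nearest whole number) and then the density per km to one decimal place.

density ≈ 817.1 grass shrimp per km

N̂ = 5098·1683/700 − 1 = 8579934/700 − 1 ≈ 12256.0 → 12256
Density = N̂ / area = 12256 / 15 ≈ 817.07 → 817.1 per km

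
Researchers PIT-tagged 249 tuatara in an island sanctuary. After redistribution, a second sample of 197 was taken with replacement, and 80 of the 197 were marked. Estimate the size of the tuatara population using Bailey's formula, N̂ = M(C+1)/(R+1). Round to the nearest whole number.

N ≈ 609

N̂ = 249·(197+1)/(80+1) = 249·198/81 = 49302/81 ≈ 608.7 → 609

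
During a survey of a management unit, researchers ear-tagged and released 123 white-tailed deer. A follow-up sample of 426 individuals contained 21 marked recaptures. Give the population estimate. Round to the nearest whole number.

N ≈ 2495

N = (123 × 426) / 21 = 52398 / 21 ≈ 2495.1 → 2495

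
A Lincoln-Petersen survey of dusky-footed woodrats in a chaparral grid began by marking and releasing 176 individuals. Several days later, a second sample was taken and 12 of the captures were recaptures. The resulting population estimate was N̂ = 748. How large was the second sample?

C = 51

From N = M·C/R: C = N·R / M = 748·12 / 176 = 8976 / 176 = 51.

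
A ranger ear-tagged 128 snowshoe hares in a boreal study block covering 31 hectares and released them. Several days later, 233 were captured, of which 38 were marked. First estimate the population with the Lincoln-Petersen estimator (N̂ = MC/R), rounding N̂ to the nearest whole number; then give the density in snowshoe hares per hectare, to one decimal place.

density ≈ 25.3 snowshoe hares per hectare

N̂ = 128·233/38 = 29824/38 ≈ 784.8 → 785
Density = N̂ / area = 785 / 31 ≈ 25.32 → 25.3 per hectare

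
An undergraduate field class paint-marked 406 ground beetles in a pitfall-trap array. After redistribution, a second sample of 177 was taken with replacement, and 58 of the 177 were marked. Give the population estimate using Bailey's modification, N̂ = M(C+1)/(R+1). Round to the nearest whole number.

N ≈ 1225

N̂ = 406·(177+1)/(58+1) = 406·178/59 = 72268/59 ≈ 1224.9 → 1225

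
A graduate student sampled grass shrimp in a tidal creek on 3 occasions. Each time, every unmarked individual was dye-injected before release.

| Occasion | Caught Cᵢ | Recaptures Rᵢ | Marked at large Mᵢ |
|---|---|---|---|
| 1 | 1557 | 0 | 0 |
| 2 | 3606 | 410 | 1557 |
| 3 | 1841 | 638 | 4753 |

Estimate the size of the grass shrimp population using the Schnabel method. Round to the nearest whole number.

Σ MᵢCᵢ = 0·1557 + 1557·3606 + 4753·1841 = 0 + 5614542 + 8750273 = 14364815
Σ Rᵢ = 0 + 410 + 638 = 1048
N̂ = 14364815 / 1048 ≈ 13706.9 → 13707

N ≈ 13,707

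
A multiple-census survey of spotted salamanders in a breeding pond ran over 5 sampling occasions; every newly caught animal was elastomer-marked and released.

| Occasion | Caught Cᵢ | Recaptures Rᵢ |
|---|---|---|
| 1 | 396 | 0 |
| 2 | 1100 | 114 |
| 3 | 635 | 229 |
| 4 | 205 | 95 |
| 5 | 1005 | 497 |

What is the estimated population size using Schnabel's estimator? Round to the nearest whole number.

N ≈ 3837

Marked at large before each occasion: Mᵢ = Σⱼ<ᵢ (Cⱼ − Rⱼ) → M1=0, M2=396, M3=1382, M4=1788, M5=1898
Σ MᵢCᵢ = 0·396 + 396·1100 + 1382·635 + 1788·205 + 1898·1005 = 0 + 435600 + 877570 + 366540 + 1907490 = 3587200
Σ Rᵢ = 0 + 114 + 229 + 95 + 497 = 935
N̂ = 3587200 / 935 ≈ 3836.6 → 3837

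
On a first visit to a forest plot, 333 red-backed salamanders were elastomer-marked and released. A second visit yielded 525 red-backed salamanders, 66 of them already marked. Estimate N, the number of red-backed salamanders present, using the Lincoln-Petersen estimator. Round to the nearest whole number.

Lincoln-Petersen assumes M/N = R/C, so N = M·C / R.
N = (333 × 525) / 66 = 174825 / 66 ≈ 2648.9 → 2649

N ≈ 2649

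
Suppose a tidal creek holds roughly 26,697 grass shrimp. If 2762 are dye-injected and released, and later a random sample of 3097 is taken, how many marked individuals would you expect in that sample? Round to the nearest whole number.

expected recaptures ≈ 320

Expected recaptures E[R] = M·C / N.
E[R] = 2762 × 3097 / 26697 = 8553914 / 26697 ≈ 320.4 → 320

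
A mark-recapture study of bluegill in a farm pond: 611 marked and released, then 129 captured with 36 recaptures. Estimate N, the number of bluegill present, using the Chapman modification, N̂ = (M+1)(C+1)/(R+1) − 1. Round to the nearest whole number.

N̂ = (611+1)(129+1)/(36+1) − 1 = 612·130/37 − 1
= 79560/37 − 1 ≈ 2150.3 − 1 ≈ 2149.3 → 2149

N ≈ 2149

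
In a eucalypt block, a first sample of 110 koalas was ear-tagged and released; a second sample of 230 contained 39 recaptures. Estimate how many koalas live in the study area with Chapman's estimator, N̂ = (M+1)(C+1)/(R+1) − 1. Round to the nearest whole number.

N̂ = (110+1)(230+1)/(39+1) − 1 = 111·231/40 − 1
= 25641/40 − 1 ≈ 641.0 − 1 ≈ 640.0 → 640

N ≈ 640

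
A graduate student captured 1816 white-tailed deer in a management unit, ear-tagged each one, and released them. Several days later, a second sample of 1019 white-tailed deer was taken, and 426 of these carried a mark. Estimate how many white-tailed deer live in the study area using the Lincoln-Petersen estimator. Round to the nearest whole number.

N ≈ 4344

N = (1816 × 1019) / 426 = 1850504 / 426 ≈ 4343.9 → 4344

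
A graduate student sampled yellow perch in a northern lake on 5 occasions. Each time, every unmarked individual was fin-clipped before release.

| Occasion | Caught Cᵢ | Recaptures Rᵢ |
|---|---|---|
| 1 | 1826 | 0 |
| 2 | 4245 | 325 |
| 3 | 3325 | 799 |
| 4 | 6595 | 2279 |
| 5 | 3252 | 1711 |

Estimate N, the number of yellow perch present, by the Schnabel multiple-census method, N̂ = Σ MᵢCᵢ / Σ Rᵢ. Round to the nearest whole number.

Marked at large before each occasion: Mᵢ = Σⱼ<ᵢ (Cⱼ − Rⱼ) → M1=0, M2=1826, M3=5746, M4=8272, M5=12588
Σ MᵢCᵢ = 0·1826 + 1826·4245 + 5746·3325 + 8272·6595 + 12588·3252 = 0 + 7751370 + 19105450 + 54553840 + 40936176 = 122346836
Σ Rᵢ = 0 + 325 + 799 + 2279 + 1711 = 5114
N̂ = 122346836 / 5114 ≈ 23923.9 → 23924

N ≈ 23,924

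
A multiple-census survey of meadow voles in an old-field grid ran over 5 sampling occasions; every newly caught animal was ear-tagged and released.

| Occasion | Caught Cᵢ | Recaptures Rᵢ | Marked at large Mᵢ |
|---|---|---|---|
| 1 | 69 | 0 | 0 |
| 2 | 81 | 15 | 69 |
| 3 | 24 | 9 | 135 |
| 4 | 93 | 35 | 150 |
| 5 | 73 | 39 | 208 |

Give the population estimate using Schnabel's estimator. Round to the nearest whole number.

N ≈ 387

Σ MᵢCᵢ = 0·69 + 69·81 + 135·24 + 150·93 + 208·73 = 0 + 5589 + 3240 + 13950 + 15184 = 37963
Σ Rᵢ = 0 + 15 + 9 + 35 + 39 = 98
N̂ = 37963 / 98 ≈ 387.4 → 387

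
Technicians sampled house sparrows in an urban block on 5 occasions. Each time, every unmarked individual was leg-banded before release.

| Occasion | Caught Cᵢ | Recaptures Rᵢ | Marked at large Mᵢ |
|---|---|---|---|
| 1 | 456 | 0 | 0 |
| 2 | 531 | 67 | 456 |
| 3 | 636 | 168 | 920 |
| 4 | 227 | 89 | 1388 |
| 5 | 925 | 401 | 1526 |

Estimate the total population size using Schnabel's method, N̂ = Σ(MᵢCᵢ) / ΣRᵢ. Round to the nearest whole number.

Σ MᵢCᵢ = 0·456 + 456·531 + 920·636 + 1388·227 + 1526·925 = 0 + 242136 + 585120 + 315076 + 1411550 = 2553882
Σ Rᵢ = 0 + 67 + 168 + 89 + 401 = 725
N̂ = 2553882 / 725 ≈ 3522.6 → 3523

N ≈ 3523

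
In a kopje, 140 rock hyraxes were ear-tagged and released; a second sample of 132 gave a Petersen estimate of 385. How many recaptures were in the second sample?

R = 48

From N = M·C/R: R = M·C / N = 140·132 / 385 = 18480 / 385 = 48.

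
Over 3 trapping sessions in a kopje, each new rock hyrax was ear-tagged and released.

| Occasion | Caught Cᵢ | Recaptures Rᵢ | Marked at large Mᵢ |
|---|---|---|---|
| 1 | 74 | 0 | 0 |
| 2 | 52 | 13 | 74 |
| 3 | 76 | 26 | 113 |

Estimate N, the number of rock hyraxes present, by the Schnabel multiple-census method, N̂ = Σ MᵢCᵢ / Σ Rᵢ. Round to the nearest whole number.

Σ MᵢCᵢ = 0·74 + 74·52 + 113·76 = 0 + 3848 + 8588 = 12436
Σ Rᵢ = 0 + 13 + 26 = 39
N̂ = 12436 / 39 ≈ 318.9 → 319

N ≈ 319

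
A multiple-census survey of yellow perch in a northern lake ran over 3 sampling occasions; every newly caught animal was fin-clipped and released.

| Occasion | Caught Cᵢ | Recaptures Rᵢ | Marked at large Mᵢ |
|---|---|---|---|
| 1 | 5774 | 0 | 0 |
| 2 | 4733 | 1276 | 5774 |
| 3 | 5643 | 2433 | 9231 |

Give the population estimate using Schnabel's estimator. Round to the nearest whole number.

Σ MᵢCᵢ = 0·5774 + 5774·4733 + 9231·5643 = 0 + 27328342 + 52090533 = 79418875
Σ Rᵢ = 0 + 1276 + 2433 = 3709
N̂ = 79418875 / 3709 ≈ 21412.48 → 21412

N ≈ 21,412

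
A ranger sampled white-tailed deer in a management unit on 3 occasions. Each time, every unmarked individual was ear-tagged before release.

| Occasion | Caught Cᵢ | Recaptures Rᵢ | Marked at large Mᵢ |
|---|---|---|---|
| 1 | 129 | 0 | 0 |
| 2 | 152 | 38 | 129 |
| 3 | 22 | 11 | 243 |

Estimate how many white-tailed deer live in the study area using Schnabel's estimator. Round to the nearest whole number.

Σ MᵢCᵢ = 0·129 + 129·152 + 243·22 = 0 + 19608 + 5346 = 24954
Σ Rᵢ = 0 + 38 + 11 = 49
N̂ = 24954 / 49 ≈ 509.3 → 509

N ≈ 509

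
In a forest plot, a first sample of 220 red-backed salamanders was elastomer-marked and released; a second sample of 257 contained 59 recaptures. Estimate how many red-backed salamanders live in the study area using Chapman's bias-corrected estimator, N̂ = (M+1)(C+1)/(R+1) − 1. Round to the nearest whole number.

N ≈ 949

N̂ = (220+1)(257+1)/(59+1) − 1 = 221·258/60 − 1
= 57018/60 − 1 ≈ 950.3 − 1 ≈ 949.3 → 949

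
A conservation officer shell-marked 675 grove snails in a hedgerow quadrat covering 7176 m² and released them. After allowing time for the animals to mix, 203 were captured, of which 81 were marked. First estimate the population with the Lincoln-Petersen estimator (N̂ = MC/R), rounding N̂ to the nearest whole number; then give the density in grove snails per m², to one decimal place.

N̂ = 675·203/81 = 137025/81 ≈ 1691.7 → 1692
Density = N̂ / area = 1692 / 7176 ≈ 0.24 → 0.2 per m²

density ≈ 0.2 grove snails per m²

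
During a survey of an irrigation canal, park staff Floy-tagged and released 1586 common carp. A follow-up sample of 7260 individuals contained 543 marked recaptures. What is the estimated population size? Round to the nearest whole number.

Lincoln-Petersen assumes M/N = R/C, so N = M·C / R.
N = (1586 × 7260) / 543 = 11514360 / 543 ≈ 21205.1 → 21205

N ≈ 21,205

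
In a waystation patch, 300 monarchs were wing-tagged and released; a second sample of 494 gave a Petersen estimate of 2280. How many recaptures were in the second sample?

R = 65

From N = M·C/R: R = M·C / N = 300·494 / 2280 = 148200 / 2280 = 65.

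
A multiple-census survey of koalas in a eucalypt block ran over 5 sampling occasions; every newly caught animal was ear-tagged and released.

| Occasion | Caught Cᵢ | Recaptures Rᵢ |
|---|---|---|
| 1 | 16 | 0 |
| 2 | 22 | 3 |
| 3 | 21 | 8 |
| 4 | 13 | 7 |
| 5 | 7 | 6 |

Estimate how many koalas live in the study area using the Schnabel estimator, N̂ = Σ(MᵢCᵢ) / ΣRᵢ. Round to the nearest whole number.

Marked at large before each occasion: Mᵢ = Σⱼ<ᵢ (Cⱼ − Rⱼ) → M1=0, M2=16, M3=35, M4=48, M5=54
Σ MᵢCᵢ = 0·16 + 16·22 + 35·21 + 48·13 + 54·7 = 0 + 352 + 735 + 624 + 378 = 2089
Σ Rᵢ = 0 + 3 + 8 + 7 + 6 = 24
N̂ = 2089 / 24 ≈ 87.0 → 87

N ≈ 87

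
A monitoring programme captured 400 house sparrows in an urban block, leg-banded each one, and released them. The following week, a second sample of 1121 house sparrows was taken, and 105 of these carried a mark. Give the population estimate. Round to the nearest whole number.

If marked individuals mix randomly, R/C ≈ M/N, giving N ≈ M·C/R.
N = (400 × 1121) / 105 = 448400 / 105 ≈ 4270.48 → 4270

N ≈ 4270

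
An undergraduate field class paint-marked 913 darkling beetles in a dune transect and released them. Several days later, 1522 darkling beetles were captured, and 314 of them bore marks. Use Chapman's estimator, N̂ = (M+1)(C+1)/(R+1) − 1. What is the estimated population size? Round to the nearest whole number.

N ≈ 4418

N̂ = (913+1)(1522+1)/(314+1) − 1 = 914·1523/315 − 1
= 1392022/315 − 1 ≈ 4419.1 − 1 ≈ 4418.1 → 4418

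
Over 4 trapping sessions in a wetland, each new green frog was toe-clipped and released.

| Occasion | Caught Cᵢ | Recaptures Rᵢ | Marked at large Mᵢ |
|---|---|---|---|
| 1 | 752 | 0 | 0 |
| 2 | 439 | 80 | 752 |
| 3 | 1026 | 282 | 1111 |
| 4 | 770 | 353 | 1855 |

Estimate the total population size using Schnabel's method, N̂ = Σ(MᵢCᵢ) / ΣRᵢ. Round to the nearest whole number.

N ≈ 4054

Σ MᵢCᵢ = 0·752 + 752·439 + 1111·1026 + 1855·770 = 0 + 330128 + 1139886 + 1428350 = 2898364
Σ Rᵢ = 0 + 80 + 282 + 353 = 715
N̂ = 2898364 / 715 ≈ 4053.7 → 4054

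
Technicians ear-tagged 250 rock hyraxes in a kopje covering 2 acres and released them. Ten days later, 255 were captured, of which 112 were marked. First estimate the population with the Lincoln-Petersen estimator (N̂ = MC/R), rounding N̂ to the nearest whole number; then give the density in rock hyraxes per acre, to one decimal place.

density ≈ 284.5 rock hyraxes per acre

N̂ = 250·255/112 = 63750/112 ≈ 569.2 → 569
Density = N̂ / area = 569 / 2 ≈ 284.50 → 284.5 per acre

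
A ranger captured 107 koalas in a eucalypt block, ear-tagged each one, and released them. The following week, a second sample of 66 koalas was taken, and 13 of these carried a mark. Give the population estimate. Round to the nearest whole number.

N ≈ 543

Lincoln-Petersen assumes M/N = R/C, so N = M·C / R.
N = (107 × 66) / 13 = 7062 / 13 ≈ 543.2 → 543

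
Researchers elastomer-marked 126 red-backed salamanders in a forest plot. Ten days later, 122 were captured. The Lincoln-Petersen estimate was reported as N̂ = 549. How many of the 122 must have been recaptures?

R = 28

From N = M·C/R: R = M·C / N = 126·122 / 549 = 15372 / 549 = 28.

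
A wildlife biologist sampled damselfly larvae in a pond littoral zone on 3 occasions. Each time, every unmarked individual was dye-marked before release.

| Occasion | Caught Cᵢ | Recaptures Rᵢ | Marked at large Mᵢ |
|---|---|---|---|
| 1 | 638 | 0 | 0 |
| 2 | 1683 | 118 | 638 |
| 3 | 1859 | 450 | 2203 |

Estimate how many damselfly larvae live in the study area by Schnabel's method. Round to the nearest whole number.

Σ MᵢCᵢ = 0·638 + 638·1683 + 2203·1859 = 0 + 1073754 + 4095377 = 5169131
Σ Rᵢ = 0 + 118 + 450 = 568
N̂ = 5169131 / 568 ≈ 9100.6 → 9101

N ≈ 9101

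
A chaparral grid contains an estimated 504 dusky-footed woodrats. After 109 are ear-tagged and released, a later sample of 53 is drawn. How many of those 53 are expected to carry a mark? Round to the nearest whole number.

Expected recaptures E[R] = M·C / N.
E[R] = 109 × 53 / 504 = 5777 / 504 ≈ 11.46 → 11

expected recaptures ≈ 11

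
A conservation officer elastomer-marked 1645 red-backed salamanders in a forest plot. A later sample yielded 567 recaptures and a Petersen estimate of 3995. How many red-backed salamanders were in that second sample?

C = 1377

From N = M·C/R: C = N·R / M = 3995·567 / 1645 = 2265165 / 1645 = 1377.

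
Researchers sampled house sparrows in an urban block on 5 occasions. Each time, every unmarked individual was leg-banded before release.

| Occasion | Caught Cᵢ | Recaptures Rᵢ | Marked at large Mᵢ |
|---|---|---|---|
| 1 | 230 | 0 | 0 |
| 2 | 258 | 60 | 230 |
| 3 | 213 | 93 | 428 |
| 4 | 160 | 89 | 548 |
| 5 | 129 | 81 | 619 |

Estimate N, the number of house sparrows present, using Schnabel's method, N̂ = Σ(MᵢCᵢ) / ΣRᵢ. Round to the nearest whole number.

N ≈ 985

Σ MᵢCᵢ = 0·230 + 230·258 + 428·213 + 548·160 + 619·129 = 0 + 59340 + 91164 + 87680 + 79851 = 318035
Σ Rᵢ = 0 + 60 + 93 + 89 + 81 = 323
N̂ = 318035 / 323 ≈ 984.6 → 985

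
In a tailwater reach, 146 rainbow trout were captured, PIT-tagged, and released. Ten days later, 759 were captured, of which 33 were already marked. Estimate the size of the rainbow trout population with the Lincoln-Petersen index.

N = (146 × 759) / 33 = 110814 / 33 = 3358

N = 3358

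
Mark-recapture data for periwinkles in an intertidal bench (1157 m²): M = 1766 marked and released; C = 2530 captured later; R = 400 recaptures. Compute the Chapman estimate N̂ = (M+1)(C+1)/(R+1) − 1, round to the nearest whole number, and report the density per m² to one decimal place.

density ≈ 9.6 periwinkles per m²

N̂ = 1767·2531/401 − 1 = 4472277/401 − 1 ≈ 11151.8 → 11152
Density = N̂ / area = 11152 / 1157 ≈ 9.64 → 9.6 per m²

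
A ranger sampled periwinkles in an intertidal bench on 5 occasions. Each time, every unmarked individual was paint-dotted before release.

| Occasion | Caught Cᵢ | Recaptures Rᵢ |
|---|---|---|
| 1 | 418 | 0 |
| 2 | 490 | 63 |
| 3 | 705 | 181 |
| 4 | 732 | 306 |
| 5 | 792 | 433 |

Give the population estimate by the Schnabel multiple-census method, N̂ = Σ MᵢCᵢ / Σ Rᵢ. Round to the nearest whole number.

Marked at large before each occasion: Mᵢ = Σⱼ<ᵢ (Cⱼ − Rⱼ) → M1=0, M2=418, M3=845, M4=1369, M5=1795
Σ MᵢCᵢ = 0·418 + 418·490 + 845·705 + 1369·732 + 1795·792 = 0 + 204820 + 595725 + 1002108 + 1421640 = 3224293
Σ Rᵢ = 0 + 63 + 181 + 306 + 433 = 983
N̂ = 3224293 / 983 ≈ 3280.1 → 3280

N ≈ 3280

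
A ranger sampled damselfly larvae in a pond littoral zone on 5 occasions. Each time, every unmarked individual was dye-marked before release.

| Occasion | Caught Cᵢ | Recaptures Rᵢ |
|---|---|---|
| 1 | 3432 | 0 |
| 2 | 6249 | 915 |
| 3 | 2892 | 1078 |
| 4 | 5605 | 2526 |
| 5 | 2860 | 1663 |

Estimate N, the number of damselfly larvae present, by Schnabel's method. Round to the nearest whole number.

N ≈ 23,482

Marked at large before each occasion: Mᵢ = Σⱼ<ᵢ (Cⱼ − Rⱼ) → M1=0, M2=3432, M3=8766, M4=10580, M5=13659
Σ MᵢCᵢ = 0·3432 + 3432·6249 + 8766·2892 + 10580·5605 + 13659·2860 = 0 + 21446568 + 25351272 + 59300900 + 39064740 = 145163480
Σ Rᵢ = 0 + 915 + 1078 + 2526 + 1663 = 6182
N̂ = 145163480 / 6182 ≈ 23481.6 → 23482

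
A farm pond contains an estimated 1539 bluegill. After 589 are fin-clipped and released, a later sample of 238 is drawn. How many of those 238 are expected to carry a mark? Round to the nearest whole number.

expected recaptures ≈ 91

Expected recaptures E[R] = M·C / N.
E[R] = 589 × 238 / 1539 = 140182 / 1539 ≈ 91.1 → 91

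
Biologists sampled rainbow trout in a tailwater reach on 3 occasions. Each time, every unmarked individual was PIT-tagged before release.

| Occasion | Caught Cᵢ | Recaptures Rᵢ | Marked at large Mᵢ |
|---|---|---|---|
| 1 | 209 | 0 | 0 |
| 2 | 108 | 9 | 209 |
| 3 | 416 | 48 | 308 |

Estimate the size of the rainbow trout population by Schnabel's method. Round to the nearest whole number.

Σ MᵢCᵢ = 0·209 + 209·108 + 308·416 = 0 + 22572 + 128128 = 150700
Σ Rᵢ = 0 + 9 + 48 = 57
N̂ = 150700 / 57 ≈ 2643.9 → 2644

N ≈ 2644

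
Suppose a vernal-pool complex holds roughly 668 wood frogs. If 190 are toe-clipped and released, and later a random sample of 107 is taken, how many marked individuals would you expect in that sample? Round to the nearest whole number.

expected recaptures ≈ 30

The marked fraction of the population is 190/668, so in a sample of 107 expect C·(M/N) marked.
E[R] = 190 × 107 / 668 = 20330 / 668 ≈ 30.4 → 30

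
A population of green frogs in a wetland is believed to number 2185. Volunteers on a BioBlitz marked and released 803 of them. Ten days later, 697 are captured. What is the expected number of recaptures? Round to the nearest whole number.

The marked fraction of the population is 803/2185, so in a sample of 697 expect C·(M/N) marked.
E[R] = 803 × 697 / 2185 = 559691 / 2185 ≈ 256.2 → 256

expected recaptures ≈ 256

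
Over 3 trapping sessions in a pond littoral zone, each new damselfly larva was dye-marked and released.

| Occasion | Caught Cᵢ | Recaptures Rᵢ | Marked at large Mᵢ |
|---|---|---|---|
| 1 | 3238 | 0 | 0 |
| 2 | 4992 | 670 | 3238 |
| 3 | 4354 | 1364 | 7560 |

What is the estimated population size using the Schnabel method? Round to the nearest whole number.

Σ MᵢCᵢ = 0·3238 + 3238·4992 + 7560·4354 = 0 + 16164096 + 32916240 = 49080336
Σ Rᵢ = 0 + 670 + 1364 = 2034
N̂ = 49080336 / 2034 ≈ 24130.0 → 24130

N ≈ 24,130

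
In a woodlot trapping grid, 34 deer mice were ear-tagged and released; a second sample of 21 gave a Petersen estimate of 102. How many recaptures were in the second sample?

From N = M·C/R: R = M·C / N = 34·21 / 102 = 714 / 102 = 7.

R = 7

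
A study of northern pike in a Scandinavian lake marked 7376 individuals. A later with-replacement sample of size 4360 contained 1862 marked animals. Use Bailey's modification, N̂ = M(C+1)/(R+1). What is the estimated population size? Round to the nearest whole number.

N̂ = 7376·(4360+1)/(1862+1) = 7376·4361/1863 = 32166736/1863 ≈ 17266.1 → 17266

N ≈ 17,266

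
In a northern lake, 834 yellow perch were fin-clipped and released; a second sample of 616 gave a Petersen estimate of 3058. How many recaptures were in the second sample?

R = 168

From N = M·C/R: R = M·C / N = 834·616 / 3058 = 513744 / 3058 = 168.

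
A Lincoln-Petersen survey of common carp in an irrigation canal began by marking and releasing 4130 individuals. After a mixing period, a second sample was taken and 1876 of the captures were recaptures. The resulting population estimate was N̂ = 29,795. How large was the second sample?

From N = M·C/R: C = N·R / M = 29795·1876 / 4130 = 55895420 / 4130 = 13534.

C = 13534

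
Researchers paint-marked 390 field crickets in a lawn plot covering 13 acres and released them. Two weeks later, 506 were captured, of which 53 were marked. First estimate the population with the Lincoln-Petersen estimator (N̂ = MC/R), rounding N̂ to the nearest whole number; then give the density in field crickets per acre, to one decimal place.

N̂ = 390·506/53 = 197340/53 ≈ 3723.4 → 3723
Density = N̂ / area = 3723 / 13 ≈ 286.38 → 286.4 per acre

density ≈ 286.4 field crickets per acre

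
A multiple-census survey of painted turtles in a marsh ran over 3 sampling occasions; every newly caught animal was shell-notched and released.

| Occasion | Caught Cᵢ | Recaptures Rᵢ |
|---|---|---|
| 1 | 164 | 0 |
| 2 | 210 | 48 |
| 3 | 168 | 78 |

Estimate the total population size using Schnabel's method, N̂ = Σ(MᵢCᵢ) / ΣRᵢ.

Marked at large before each occasion: Mᵢ = Σⱼ<ᵢ (Cⱼ − Rⱼ) → M1=0, M2=164, M3=326
Σ MᵢCᵢ = 0·164 + 164·210 + 326·168 = 0 + 34440 + 54768 = 89208
Σ Rᵢ = 0 + 48 + 78 = 126
N̂ = 89208 / 126 = 708

N = 708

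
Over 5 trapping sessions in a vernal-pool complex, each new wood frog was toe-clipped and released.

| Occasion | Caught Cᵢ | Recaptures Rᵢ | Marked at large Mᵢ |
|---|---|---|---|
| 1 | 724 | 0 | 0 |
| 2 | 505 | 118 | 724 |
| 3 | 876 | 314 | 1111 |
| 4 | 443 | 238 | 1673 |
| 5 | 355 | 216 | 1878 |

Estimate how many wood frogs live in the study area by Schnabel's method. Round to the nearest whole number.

Σ MᵢCᵢ = 0·724 + 724·505 + 1111·876 + 1673·443 + 1878·355 = 0 + 365620 + 973236 + 741139 + 666690 = 2746685
Σ Rᵢ = 0 + 118 + 314 + 238 + 216 = 886
N̂ = 2746685 / 886 ≈ 3100.1 → 3100

N ≈ 3100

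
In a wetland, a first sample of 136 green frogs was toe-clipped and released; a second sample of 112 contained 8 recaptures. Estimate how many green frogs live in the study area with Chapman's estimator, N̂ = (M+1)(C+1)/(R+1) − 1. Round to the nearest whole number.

N ≈ 1719

N̂ = (136+1)(112+1)/(8+1) − 1 = 137·113/9 − 1
= 15481/9 − 1 ≈ 1720.1 − 1 ≈ 1719.1 → 1719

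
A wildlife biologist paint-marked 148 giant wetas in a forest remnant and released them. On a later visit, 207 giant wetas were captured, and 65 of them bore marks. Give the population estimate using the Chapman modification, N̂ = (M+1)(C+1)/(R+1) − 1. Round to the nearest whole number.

N̂ = (148+1)(207+1)/(65+1) − 1 = 149·208/66 − 1
= 30992/66 − 1 ≈ 469.6 − 1 ≈ 468.6 → 469

N ≈ 469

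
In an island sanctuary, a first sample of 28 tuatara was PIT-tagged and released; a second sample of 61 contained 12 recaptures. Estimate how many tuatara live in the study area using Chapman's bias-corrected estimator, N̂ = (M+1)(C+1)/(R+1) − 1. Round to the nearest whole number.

N ≈ 137

N̂ = (28+1)(61+1)/(12+1) − 1 = 29·62/13 − 1
= 1798/13 − 1 ≈ 138.3 − 1 ≈ 137.3 → 137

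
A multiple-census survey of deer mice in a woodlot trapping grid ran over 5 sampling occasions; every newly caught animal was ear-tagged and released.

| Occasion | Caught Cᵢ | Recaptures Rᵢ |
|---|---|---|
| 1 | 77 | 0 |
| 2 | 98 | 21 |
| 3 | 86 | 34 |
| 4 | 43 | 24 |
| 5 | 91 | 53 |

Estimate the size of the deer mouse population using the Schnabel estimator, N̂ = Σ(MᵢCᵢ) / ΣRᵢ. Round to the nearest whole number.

N ≈ 380

Marked at large before each occasion: Mᵢ = Σⱼ<ᵢ (Cⱼ − Rⱼ) → M1=0, M2=77, M3=154, M4=206, M5=225
Σ MᵢCᵢ = 0·77 + 77·98 + 154·86 + 206·43 + 225·91 = 0 + 7546 + 13244 + 8858 + 20475 = 50123
Σ Rᵢ = 0 + 21 + 34 + 24 + 53 = 132
N̂ = 50123 / 132 ≈ 379.7 → 380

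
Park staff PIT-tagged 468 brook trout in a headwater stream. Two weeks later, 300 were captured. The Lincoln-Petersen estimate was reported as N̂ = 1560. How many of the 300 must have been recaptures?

R = 90

From N = M·C/R: R = M·C / N = 468·300 / 1560 = 140400 / 1560 = 90.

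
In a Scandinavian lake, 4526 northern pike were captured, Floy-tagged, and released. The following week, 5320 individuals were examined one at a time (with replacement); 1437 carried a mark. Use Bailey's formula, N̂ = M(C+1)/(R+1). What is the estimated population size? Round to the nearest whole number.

N̂ = 4526·(5320+1)/(1437+1) = 4526·5321/1438 = 24082846/1438 ≈ 16747.46 → 16747

N ≈ 16,747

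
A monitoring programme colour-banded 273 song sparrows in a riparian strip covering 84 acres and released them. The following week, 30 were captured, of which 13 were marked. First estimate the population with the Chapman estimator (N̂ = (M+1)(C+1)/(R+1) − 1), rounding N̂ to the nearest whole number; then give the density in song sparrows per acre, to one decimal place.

N̂ = 274·31/14 − 1 = 8494/14 − 1 ≈ 605.7 → 606
Density = N̂ / area = 606 / 84 ≈ 7.21 → 7.2 per acre

density ≈ 7.2 song sparrows per acre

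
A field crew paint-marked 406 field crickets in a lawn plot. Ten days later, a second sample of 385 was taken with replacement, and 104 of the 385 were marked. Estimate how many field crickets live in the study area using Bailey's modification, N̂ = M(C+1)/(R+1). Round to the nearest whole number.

N̂ = 406·(385+1)/(104+1) = 406·386/105 = 156716/105 ≈ 1492.5 → 1493

N ≈ 1493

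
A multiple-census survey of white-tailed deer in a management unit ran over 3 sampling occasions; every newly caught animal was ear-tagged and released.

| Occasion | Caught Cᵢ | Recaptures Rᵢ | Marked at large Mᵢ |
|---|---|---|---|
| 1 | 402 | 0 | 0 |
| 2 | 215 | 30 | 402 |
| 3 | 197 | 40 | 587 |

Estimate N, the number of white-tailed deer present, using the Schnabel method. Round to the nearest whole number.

N ≈ 2887

Σ MᵢCᵢ = 0·402 + 402·215 + 587·197 = 0 + 86430 + 115639 = 202069
Σ Rᵢ = 0 + 30 + 40 = 70
N̂ = 202069 / 70 ≈ 2886.7 → 2887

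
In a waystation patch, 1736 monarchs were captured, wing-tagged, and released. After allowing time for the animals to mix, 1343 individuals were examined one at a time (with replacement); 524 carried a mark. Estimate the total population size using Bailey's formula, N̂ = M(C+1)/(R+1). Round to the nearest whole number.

N ≈ 4444

N̂ = 1736·(1343+1)/(524+1) = 1736·1344/525 = 2333184/525 ≈ 4444.2 → 4444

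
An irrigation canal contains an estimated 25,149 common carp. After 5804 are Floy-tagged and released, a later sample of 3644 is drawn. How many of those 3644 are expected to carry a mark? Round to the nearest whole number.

expected recaptures ≈ 841

Expected recaptures E[R] = M·C / N.
E[R] = 5804 × 3644 / 25149 = 21149776 / 25149 ≈ 841.0 → 841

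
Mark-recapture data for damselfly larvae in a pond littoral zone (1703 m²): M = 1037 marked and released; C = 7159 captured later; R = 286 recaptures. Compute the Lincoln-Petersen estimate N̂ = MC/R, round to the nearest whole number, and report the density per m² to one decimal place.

density ≈ 15.2 damselfly larvae per m²

N̂ = 1037·7159/286 = 7423883/286 ≈ 25957.6 → 25958
Density = N̂ / area = 25958 / 1703 ≈ 15.24 → 15.2 per m²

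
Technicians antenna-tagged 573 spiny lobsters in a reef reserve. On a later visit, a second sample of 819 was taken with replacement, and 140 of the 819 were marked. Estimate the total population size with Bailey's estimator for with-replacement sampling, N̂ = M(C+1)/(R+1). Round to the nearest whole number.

N̂ = 573·(819+1)/(140+1) = 573·820/141 = 469860/141 ≈ 3332.3 → 3332

N ≈ 3332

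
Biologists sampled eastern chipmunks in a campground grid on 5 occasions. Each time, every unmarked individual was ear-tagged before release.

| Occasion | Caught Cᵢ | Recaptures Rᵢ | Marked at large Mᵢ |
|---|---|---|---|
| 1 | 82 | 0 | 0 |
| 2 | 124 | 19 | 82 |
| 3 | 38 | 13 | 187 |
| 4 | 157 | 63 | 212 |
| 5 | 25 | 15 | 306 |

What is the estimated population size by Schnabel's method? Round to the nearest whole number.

N ≈ 529

Σ MᵢCᵢ = 0·82 + 82·124 + 187·38 + 212·157 + 306·25 = 0 + 10168 + 7106 + 33284 + 7650 = 58208
Σ Rᵢ = 0 + 19 + 13 + 63 + 15 = 110
N̂ = 58208 / 110 ≈ 529.2 → 529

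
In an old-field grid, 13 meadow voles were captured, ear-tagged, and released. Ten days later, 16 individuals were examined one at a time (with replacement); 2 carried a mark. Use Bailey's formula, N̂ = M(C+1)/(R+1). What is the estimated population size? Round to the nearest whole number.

N ≈ 74

N̂ = 13·(16+1)/(2+1) = 13·17/3 = 221/3 ≈ 73.7 → 74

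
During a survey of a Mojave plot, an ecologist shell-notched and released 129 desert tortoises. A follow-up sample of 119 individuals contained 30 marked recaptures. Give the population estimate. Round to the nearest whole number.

If marked individuals mix randomly, R/C ≈ M/N, giving N ≈ M·C/R.
N = (129 × 119) / 30 = 15351 / 30 ≈ 511.7 → 512

N ≈ 512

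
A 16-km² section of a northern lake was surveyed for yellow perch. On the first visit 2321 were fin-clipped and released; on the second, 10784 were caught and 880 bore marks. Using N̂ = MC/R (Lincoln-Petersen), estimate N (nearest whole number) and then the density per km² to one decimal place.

N̂ = 2321·10784/880 = 25029664/880 ≈ 28442.8 → 28443
Density = N̂ / area = 28443 / 16 ≈ 1777.69 → 1777.7 per km²

density ≈ 1777.7 yellow perch per km²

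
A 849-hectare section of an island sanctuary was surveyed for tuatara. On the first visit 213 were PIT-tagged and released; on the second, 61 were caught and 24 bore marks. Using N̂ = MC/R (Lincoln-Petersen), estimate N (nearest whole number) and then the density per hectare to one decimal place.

N̂ = 213·61/24 = 12993/24 ≈ 541.4 → 541
Density = N̂ / area = 541 / 849 ≈ 0.64 → 0.6 per hectare

density ≈ 0.6 tuatara per hectare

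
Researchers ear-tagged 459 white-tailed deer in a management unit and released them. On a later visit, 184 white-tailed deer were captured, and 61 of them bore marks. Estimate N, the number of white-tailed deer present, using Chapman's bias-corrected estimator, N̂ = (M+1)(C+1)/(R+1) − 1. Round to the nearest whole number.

N̂ = (459+1)(184+1)/(61+1) − 1 = 460·185/62 − 1
= 85100/62 − 1 ≈ 1372.6 − 1 ≈ 1371.6 → 1372

N ≈ 1372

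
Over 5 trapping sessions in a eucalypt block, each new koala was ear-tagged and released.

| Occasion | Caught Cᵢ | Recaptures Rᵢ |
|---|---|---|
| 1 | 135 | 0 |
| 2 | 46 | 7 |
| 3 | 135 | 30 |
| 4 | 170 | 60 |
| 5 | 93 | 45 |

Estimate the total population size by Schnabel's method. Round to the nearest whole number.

Marked at large before each occasion: Mᵢ = Σⱼ<ᵢ (Cⱼ − Rⱼ) → M1=0, M2=135, M3=174, M4=279, M5=389
Σ MᵢCᵢ = 0·135 + 135·46 + 174·135 + 279·170 + 389·93 = 0 + 6210 + 23490 + 47430 + 36177 = 113307
Σ Rᵢ = 0 + 7 + 30 + 60 + 45 = 142
N̂ = 113307 / 142 ≈ 797.9 → 798

N ≈ 798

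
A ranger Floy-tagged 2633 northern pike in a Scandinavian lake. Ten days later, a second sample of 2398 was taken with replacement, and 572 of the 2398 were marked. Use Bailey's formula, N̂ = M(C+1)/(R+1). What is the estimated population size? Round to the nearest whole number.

N ≈ 11,024

N̂ = 2633·(2398+1)/(572+1) = 2633·2399/573 = 6316567/573 ≈ 11023.7 → 11024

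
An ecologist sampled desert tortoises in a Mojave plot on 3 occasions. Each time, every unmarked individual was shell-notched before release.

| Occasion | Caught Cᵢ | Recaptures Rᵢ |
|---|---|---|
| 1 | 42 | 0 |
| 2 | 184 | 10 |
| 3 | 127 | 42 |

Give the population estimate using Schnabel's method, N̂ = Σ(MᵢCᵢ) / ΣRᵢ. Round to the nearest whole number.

Marked at large before each occasion: Mᵢ = Σⱼ<ᵢ (Cⱼ − Rⱼ) → M1=0, M2=42, M3=216
Σ MᵢCᵢ = 0·42 + 42·184 + 216·127 = 0 + 7728 + 27432 = 35160
Σ Rᵢ = 0 + 10 + 42 = 52
N̂ = 35160 / 52 ≈ 676.2 → 676

N ≈ 676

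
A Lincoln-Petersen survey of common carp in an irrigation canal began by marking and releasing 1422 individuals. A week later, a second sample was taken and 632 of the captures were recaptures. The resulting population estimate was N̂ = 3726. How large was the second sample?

C = 1656

From N = M·C/R: C = N·R / M = 3726·632 / 1422 = 2354832 / 1422 = 1656.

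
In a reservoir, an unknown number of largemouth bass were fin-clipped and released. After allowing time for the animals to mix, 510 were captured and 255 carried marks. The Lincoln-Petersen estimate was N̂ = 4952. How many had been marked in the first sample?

From N = M·C/R: M = N·R / C = 4952·255 / 510 = 1262760 / 510 = 2476.

M = 2476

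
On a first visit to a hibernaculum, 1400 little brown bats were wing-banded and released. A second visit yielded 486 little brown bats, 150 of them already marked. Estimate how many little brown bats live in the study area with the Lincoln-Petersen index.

The marked fraction in the recapture sample should equal the marked fraction in the population: 150/486 = 1400/N.
N = (1400 × 486) / 150 = 680400 / 150 = 4536

N = 4536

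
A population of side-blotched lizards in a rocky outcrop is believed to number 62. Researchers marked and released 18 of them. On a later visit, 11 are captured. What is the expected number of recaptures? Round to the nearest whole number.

The marked fraction of the population is 18/62, so in a sample of 11 expect C·(M/N) marked.
E[R] = 18 × 11 / 62 = 198 / 62 ≈ 3.2 → 3

expected recaptures ≈ 3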